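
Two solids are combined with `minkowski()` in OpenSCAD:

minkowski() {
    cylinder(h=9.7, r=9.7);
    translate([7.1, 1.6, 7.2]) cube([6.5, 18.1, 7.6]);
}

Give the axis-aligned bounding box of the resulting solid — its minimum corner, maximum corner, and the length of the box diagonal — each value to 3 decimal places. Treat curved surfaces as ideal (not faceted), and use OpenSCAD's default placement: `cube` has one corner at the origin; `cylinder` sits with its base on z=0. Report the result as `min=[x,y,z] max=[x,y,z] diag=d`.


min=[-2.600,-8.100,7.200] max=[23.300,29.400,24.500] diag=48.748

A = translate([7.1, 1.6, 7.2]) cube([6.5, 18.1, 7.6]) → bbox [7.1,1.6,7.2] .. [13.6,19.7,14.8]
B = cylinder(h=9.7, r=9.7) → bbox [-9.7,-9.7,0] .. [9.7,9.7,9.7]
lo = A.lo+B.lo = [7.1-9.7, 1.6-9.7, 7.2+0] = [-2.600,-8.100,7.200]
hi = A.hi+B.hi = [13.6+9.7, 19.7+9.7, 14.8+9.7] = [23.300,29.400,24.500]
diag = √(25.9²+37.5²+17.3²) = √2376.35 = 48.748


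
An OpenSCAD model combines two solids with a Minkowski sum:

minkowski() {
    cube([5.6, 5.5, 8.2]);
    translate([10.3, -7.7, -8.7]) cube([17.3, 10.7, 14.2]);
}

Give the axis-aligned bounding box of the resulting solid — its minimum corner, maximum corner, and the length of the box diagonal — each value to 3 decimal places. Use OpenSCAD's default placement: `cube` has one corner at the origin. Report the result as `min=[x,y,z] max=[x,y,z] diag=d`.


A = translate([10.3, -7.7, -8.7]) cube([17.3, 10.7, 14.2]) → bbox [10.3,-7.7,-8.7] .. [27.6,3,5.5]
B = cube([5.6, 5.5, 8.2]) → bbox [0,0,0] .. [5.6,5.5,8.2]
lo = A.lo+B.lo = [10.3+0, -7.7+0, -8.7+0] = [10.300,-7.700,-8.700]
hi = A.hi+B.hi = [27.6+5.6, 3+5.5, 5.5+8.2] = [33.200,8.500,13.700]
diag = √(22.9²+16.2²+22.4²) = √1288.61 = 35.897

min=[10.300,-7.700,-8.700] max=[33.200,8.500,13.700] diag=35.897


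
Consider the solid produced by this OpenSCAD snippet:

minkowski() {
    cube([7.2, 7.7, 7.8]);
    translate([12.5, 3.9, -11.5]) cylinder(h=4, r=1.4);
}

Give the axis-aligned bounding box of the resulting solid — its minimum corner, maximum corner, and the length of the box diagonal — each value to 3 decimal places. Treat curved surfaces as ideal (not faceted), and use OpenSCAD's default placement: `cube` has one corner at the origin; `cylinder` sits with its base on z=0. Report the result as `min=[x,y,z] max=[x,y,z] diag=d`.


A = translate([12.5, 3.9, -11.5]) cylinder(h=4, r=1.4) → bbox [11.1,2.5,-11.5] .. [13.9,5.3,-7.5]
B = cube([7.2, 7.7, 7.8]) → bbox [0,0,0] .. [7.2,7.7,7.8]
lo = A.lo+B.lo = [11.1+0, 2.5+0, -11.5+0] = [11.100,2.500,-11.500]
hi = A.hi+B.hi = [13.9+7.2, 5.3+7.7, -7.5+7.8] = [21.100,13.000,0.300]
diag = √(10²+10.5²+11.8²) = √349.49 = 18.695

min=[11.100,2.500,-11.500] max=[21.100,13.000,0.300] diag=18.695


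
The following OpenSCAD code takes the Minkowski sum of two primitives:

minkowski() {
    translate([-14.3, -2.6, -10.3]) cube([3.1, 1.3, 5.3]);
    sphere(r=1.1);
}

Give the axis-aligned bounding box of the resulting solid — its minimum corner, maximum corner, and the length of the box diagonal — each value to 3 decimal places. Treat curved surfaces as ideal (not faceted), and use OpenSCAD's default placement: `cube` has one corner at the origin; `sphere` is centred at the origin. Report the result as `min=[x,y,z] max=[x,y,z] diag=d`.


A = translate([-14.3, -2.6, -10.3]) cube([3.1, 1.3, 5.3]) → bbox [-14.3,-2.6,-10.3] .. [-11.2,-1.3,-5]
B = sphere(r=1.1) → bbox [-1.1,-1.1,-1.1] .. [1.1,1.1,1.1]
lo = A.lo+B.lo = [-14.3-1.1, -2.6-1.1, -10.3-1.1] = [-15.400,-3.700,-11.400]
hi = A.hi+B.hi = [-11.2+1.1, -1.3+1.1, -5+1.1] = [-10.100,-0.200,-3.900]
diag = √(5.3²+3.5²+7.5²) = √96.59 = 9.828

min=[-15.400,-3.700,-11.400] max=[-10.100,-0.200,-3.900] diag=9.828


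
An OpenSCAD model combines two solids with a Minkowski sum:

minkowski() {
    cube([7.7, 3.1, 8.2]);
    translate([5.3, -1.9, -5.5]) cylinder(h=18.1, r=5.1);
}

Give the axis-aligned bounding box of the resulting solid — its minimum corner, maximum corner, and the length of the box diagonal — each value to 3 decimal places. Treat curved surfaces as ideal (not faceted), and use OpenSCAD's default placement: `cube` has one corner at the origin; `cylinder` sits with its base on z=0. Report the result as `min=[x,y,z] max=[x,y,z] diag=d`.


A = translate([5.3, -1.9, -5.5]) cylinder(h=18.1, r=5.1) → bbox [0.2,-7,-5.5] .. [10.4,3.2,12.6]
B = cube([7.7, 3.1, 8.2]) → bbox [0,0,0] .. [7.7,3.1,8.2]
lo = A.lo+B.lo = [0.2+0, -7+0, -5.5+0] = [0.200,-7.000,-5.500]
hi = A.hi+B.hi = [10.4+7.7, 3.2+3.1, 12.6+8.2] = [18.100,6.300,20.800]
diag = √(17.9²+13.3²+26.3²) = √1188.99 = 34.482

min=[0.200,-7.000,-5.500] max=[18.100,6.300,20.800] diag=34.482


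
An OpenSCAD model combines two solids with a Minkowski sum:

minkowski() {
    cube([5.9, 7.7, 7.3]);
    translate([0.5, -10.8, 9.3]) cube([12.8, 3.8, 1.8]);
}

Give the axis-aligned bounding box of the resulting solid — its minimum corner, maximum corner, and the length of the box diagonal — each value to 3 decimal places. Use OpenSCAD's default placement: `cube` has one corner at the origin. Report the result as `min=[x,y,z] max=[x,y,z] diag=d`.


min=[0.500,-10.800,9.300] max=[19.200,0.700,18.400] diag=23.764

A = translate([0.5, -10.8, 9.3]) cube([12.8, 3.8, 1.8]) → bbox [0.5,-10.8,9.3] .. [13.3,-7,11.1]
B = cube([5.9, 7.7, 7.3]) → bbox [0,0,0] .. [5.9,7.7,7.3]
lo = A.lo+B.lo = [0.5+0, -10.8+0, 9.3+0] = [0.500,-10.800,9.300]
hi = A.hi+B.hi = [13.3+5.9, -7+7.7, 11.1+7.3] = [19.200,0.700,18.400]
diag = √(18.7²+11.5²+9.1²) = √564.75 = 23.764


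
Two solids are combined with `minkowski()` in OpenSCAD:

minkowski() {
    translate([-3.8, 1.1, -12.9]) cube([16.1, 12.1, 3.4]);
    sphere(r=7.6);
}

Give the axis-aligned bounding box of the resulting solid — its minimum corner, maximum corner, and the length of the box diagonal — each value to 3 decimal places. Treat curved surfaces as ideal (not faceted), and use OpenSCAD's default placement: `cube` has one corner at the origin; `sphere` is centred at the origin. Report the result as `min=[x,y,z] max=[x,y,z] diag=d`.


min=[-11.400,-6.500,-20.500] max=[19.900,20.800,-1.900] diag=45.508

A = translate([-3.8, 1.1, -12.9]) cube([16.1, 12.1, 3.4]) → bbox [-3.8,1.1,-12.9] .. [12.3,13.2,-9.5]
B = sphere(r=7.6) → bbox [-7.6,-7.6,-7.6] .. [7.6,7.6,7.6]
lo = A.lo+B.lo = [-3.8-7.6, 1.1-7.6, -12.9-7.6] = [-11.400,-6.500,-20.500]
hi = A.hi+B.hi = [12.3+7.6, 13.2+7.6, -9.5+7.6] = [19.900,20.800,-1.900]
diag = √(31.3²+27.3²+18.6²) = √2070.94 = 45.508


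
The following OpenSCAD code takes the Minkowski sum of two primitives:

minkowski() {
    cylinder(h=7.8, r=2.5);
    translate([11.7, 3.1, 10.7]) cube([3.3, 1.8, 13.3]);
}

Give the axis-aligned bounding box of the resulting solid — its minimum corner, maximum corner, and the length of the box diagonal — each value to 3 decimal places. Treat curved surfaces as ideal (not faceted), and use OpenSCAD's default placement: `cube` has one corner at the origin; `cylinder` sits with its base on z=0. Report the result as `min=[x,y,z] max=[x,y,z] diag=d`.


min=[9.200,0.600,10.700] max=[17.500,7.400,31.800] diag=23.672

A = translate([11.7, 3.1, 10.7]) cube([3.3, 1.8, 13.3]) → bbox [11.7,3.1,10.7] .. [15,4.9,24]
B = cylinder(h=7.8, r=2.5) → bbox [-2.5,-2.5,0] .. [2.5,2.5,7.8]
lo = A.lo+B.lo = [11.7-2.5, 3.1-2.5, 10.7+0] = [9.200,0.600,10.700]
hi = A.hi+B.hi = [15+2.5, 4.9+2.5, 24+7.8] = [17.500,7.400,31.800]
diag = √(8.3²+6.8²+21.1²) = √560.34 = 23.672


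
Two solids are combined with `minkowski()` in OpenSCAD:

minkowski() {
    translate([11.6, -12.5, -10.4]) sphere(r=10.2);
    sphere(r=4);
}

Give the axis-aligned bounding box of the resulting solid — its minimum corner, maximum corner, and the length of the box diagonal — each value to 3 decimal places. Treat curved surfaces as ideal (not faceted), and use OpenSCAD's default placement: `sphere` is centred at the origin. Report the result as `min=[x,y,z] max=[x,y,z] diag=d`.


A = translate([11.6, -12.5, -10.4]) sphere(r=10.2) → bbox [1.4,-22.7,-20.6] .. [21.8,-2.3,-0.2]
B = sphere(r=4) → bbox [-4,-4,-4] .. [4,4,4]
lo = A.lo+B.lo = [1.4-4, -22.7-4, -20.6-4] = [-2.600,-26.700,-24.600]
hi = A.hi+B.hi = [21.8+4, -2.3+4, -0.2+4] = [25.800,1.700,3.800]
diag = √(28.4²+28.4²+28.4²) = √2419.68 = 49.190

min=[-2.600,-26.700,-24.600] max=[25.800,1.700,3.800] diag=49.190


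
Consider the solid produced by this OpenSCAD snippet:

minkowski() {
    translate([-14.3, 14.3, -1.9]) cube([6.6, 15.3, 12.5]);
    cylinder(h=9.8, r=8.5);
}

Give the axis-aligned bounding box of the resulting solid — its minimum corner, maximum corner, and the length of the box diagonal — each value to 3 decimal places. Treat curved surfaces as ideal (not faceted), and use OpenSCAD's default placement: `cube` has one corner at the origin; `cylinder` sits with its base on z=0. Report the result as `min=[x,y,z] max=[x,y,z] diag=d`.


A = translate([-14.3, 14.3, -1.9]) cube([6.6, 15.3, 12.5]) → bbox [-14.3,14.3,-1.9] .. [-7.7,29.6,10.6]
B = cylinder(h=9.8, r=8.5) → bbox [-8.5,-8.5,0] .. [8.5,8.5,9.8]
lo = A.lo+B.lo = [-14.3-8.5, 14.3-8.5, -1.9+0] = [-22.800,5.800,-1.900]
hi = A.hi+B.hi = [-7.7+8.5, 29.6+8.5, 10.6+9.8] = [0.800,38.100,20.400]
diag = √(23.6²+32.3²+22.3²) = √2097.54 = 45.799

min=[-22.800,5.800,-1.900] max=[0.800,38.100,20.400] diag=45.799


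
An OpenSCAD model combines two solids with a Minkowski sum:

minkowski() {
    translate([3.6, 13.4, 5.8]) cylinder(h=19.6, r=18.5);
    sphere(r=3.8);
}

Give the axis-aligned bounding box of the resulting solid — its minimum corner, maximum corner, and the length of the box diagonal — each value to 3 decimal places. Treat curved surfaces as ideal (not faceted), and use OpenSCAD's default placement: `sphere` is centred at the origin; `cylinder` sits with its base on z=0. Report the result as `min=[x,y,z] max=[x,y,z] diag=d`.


min=[-18.700,-8.900,2.000] max=[25.900,35.700,29.200] diag=68.689

A = translate([3.6, 13.4, 5.8]) cylinder(h=19.6, r=18.5) → bbox [-14.9,-5.1,5.8] .. [22.1,31.9,25.4]
B = sphere(r=3.8) → bbox [-3.8,-3.8,-3.8] .. [3.8,3.8,3.8]
lo = A.lo+B.lo = [-14.9-3.8, -5.1-3.8, 5.8-3.8] = [-18.700,-8.900,2.000]
hi = A.hi+B.hi = [22.1+3.8, 31.9+3.8, 25.4+3.8] = [25.900,35.700,29.200]
diag = √(44.6²+44.6²+27.2²) = √4718.16 = 68.689


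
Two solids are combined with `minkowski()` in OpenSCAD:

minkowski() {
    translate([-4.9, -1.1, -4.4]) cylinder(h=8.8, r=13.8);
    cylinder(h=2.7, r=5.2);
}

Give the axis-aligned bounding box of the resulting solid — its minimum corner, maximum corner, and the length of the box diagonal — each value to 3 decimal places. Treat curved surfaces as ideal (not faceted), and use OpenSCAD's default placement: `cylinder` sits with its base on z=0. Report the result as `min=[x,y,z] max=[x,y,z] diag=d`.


min=[-23.900,-20.100,-4.400] max=[14.100,17.900,7.100] diag=54.957

A = translate([-4.9, -1.1, -4.4]) cylinder(h=8.8, r=13.8) → bbox [-18.7,-14.9,-4.4] .. [8.9,12.7,4.4]
B = cylinder(h=2.7, r=5.2) → bbox [-5.2,-5.2,0] .. [5.2,5.2,2.7]
lo = A.lo+B.lo = [-18.7-5.2, -14.9-5.2, -4.4+0] = [-23.900,-20.100,-4.400]
hi = A.hi+B.hi = [8.9+5.2, 12.7+5.2, 4.4+2.7] = [14.100,17.900,7.100]
diag = √(38²+38²+11.5²) = √3020.25 = 54.957


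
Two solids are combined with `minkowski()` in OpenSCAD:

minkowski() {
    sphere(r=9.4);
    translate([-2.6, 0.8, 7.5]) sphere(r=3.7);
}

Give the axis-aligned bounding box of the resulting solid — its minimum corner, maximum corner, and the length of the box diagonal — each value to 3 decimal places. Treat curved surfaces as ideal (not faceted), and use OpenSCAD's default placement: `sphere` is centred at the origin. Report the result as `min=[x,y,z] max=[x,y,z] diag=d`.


A = translate([-2.6, 0.8, 7.5]) sphere(r=3.7) → bbox [-6.3,-2.9,3.8] .. [1.1,4.5,11.2]
B = sphere(r=9.4) → bbox [-9.4,-9.4,-9.4] .. [9.4,9.4,9.4]
lo = A.lo+B.lo = [-6.3-9.4, -2.9-9.4, 3.8-9.4] = [-15.700,-12.300,-5.600]
hi = A.hi+B.hi = [1.1+9.4, 4.5+9.4, 11.2+9.4] = [10.500,13.900,20.600]
diag = √(26.2²+26.2²+26.2²) = √2059.32 = 45.380

min=[-15.700,-12.300,-5.600] max=[10.500,13.900,20.600] diag=45.380


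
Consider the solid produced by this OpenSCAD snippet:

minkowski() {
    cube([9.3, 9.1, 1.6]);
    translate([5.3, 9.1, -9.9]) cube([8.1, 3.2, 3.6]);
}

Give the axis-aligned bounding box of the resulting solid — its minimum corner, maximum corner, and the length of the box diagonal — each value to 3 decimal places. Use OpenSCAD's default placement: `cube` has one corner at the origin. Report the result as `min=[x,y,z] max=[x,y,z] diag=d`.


A = translate([5.3, 9.1, -9.9]) cube([8.1, 3.2, 3.6]) → bbox [5.3,9.1,-9.9] .. [13.4,12.3,-6.3]
B = cube([9.3, 9.1, 1.6]) → bbox [0,0,0] .. [9.3,9.1,1.6]
lo = A.lo+B.lo = [5.3+0, 9.1+0, -9.9+0] = [5.300,9.100,-9.900]
hi = A.hi+B.hi = [13.4+9.3, 12.3+9.1, -6.3+1.6] = [22.700,21.400,-4.700]
diag = √(17.4²+12.3²+5.2²) = √481.09 = 21.934

min=[5.300,9.100,-9.900] max=[22.700,21.400,-4.700] diag=21.934


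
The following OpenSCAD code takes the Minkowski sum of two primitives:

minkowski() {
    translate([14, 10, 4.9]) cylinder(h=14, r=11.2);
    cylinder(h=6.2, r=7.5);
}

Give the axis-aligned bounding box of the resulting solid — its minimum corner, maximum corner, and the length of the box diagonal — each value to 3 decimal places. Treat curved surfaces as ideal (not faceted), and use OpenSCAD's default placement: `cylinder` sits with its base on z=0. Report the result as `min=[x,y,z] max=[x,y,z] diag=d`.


A = translate([14, 10, 4.9]) cylinder(h=14, r=11.2) → bbox [2.8,-1.2,4.9] .. [25.2,21.2,18.9]
B = cylinder(h=6.2, r=7.5) → bbox [-7.5,-7.5,0] .. [7.5,7.5,6.2]
lo = A.lo+B.lo = [2.8-7.5, -1.2-7.5, 4.9+0] = [-4.700,-8.700,4.900]
hi = A.hi+B.hi = [25.2+7.5, 21.2+7.5, 18.9+6.2] = [32.700,28.700,25.100]
diag = √(37.4²+37.4²+20.2²) = √3205.56 = 56.618

min=[-4.700,-8.700,4.900] max=[32.700,28.700,25.100] diag=56.618


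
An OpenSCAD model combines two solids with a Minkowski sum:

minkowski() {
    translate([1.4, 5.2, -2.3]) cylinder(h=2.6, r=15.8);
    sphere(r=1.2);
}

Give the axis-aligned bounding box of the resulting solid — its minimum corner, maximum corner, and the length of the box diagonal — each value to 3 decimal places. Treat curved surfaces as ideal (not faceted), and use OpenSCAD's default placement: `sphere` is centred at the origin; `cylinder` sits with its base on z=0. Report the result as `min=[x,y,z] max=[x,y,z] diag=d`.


min=[-15.600,-11.800,-3.500] max=[18.400,22.200,1.500] diag=48.343

A = translate([1.4, 5.2, -2.3]) cylinder(h=2.6, r=15.8) → bbox [-14.4,-10.6,-2.3] .. [17.2,21,0.3]
B = sphere(r=1.2) → bbox [-1.2,-1.2,-1.2] .. [1.2,1.2,1.2]
lo = A.lo+B.lo = [-14.4-1.2, -10.6-1.2, -2.3-1.2] = [-15.600,-11.800,-3.500]
hi = A.hi+B.hi = [17.2+1.2, 21+1.2, 0.3+1.2] = [18.400,22.200,1.500]
diag = √(34²+34²+5²) = √2337 = 48.343


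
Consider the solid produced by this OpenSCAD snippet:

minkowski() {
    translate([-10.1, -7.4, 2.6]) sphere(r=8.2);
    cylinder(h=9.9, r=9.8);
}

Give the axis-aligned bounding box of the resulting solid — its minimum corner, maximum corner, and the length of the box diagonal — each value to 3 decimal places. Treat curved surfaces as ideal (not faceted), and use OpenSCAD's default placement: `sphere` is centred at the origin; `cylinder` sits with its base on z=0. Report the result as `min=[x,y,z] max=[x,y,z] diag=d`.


min=[-28.100,-25.400,-5.600] max=[7.900,10.600,20.700] diag=57.303

A = translate([-10.1, -7.4, 2.6]) sphere(r=8.2) → bbox [-18.3,-15.6,-5.6] .. [-1.9,0.8,10.8]
B = cylinder(h=9.9, r=9.8) → bbox [-9.8,-9.8,0] .. [9.8,9.8,9.9]
lo = A.lo+B.lo = [-18.3-9.8, -15.6-9.8, -5.6+0] = [-28.100,-25.400,-5.600]
hi = A.hi+B.hi = [-1.9+9.8, 0.8+9.8, 10.8+9.9] = [7.900,10.600,20.700]
diag = √(36²+36²+26.3²) = √3283.69 = 57.303


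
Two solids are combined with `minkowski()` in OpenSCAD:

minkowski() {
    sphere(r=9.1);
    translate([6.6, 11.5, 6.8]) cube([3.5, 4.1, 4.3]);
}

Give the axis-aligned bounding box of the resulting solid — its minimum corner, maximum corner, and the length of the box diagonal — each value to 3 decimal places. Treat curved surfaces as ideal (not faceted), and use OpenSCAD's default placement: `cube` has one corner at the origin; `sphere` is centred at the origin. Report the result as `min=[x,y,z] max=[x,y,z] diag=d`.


A = translate([6.6, 11.5, 6.8]) cube([3.5, 4.1, 4.3]) → bbox [6.6,11.5,6.8] .. [10.1,15.6,11.1]
B = sphere(r=9.1) → bbox [-9.1,-9.1,-9.1] .. [9.1,9.1,9.1]
lo = A.lo+B.lo = [6.6-9.1, 11.5-9.1, 6.8-9.1] = [-2.500,2.400,-2.300]
hi = A.hi+B.hi = [10.1+9.1, 15.6+9.1, 11.1+9.1] = [19.200,24.700,20.200]
diag = √(21.7²+22.3²+22.5²) = √1474.43 = 38.398

min=[-2.500,2.400,-2.300] max=[19.200,24.700,20.200] diag=38.398


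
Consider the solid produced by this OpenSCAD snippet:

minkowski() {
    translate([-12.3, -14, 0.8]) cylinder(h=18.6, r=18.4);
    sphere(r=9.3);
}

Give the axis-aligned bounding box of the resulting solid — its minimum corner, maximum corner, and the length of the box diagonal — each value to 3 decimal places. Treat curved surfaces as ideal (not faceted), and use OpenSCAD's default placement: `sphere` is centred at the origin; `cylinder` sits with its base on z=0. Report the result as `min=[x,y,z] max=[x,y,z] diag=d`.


min=[-40.000,-41.700,-8.500] max=[15.400,13.700,28.700] diag=86.730

A = translate([-12.3, -14, 0.8]) cylinder(h=18.6, r=18.4) → bbox [-30.7,-32.4,0.8] .. [6.1,4.4,19.4]
B = sphere(r=9.3) → bbox [-9.3,-9.3,-9.3] .. [9.3,9.3,9.3]
lo = A.lo+B.lo = [-30.7-9.3, -32.4-9.3, 0.8-9.3] = [-40.000,-41.700,-8.500]
hi = A.hi+B.hi = [6.1+9.3, 4.4+9.3, 19.4+9.3] = [15.400,13.700,28.700]
diag = √(55.4²+55.4²+37.2²) = √7522.16 = 86.730


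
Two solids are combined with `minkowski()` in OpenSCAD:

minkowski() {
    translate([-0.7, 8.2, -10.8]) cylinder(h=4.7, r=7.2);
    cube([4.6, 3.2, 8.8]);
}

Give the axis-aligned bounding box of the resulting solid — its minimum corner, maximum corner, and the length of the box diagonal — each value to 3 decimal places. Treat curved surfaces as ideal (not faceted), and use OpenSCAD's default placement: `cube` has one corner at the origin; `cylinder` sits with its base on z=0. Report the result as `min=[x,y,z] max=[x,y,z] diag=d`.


min=[-7.900,1.000,-10.800] max=[11.100,18.600,2.700] diag=29.206

A = translate([-0.7, 8.2, -10.8]) cylinder(h=4.7, r=7.2) → bbox [-7.9,1,-10.8] .. [6.5,15.4,-6.1]
B = cube([4.6, 3.2, 8.8]) → bbox [0,0,0] .. [4.6,3.2,8.8]
lo = A.lo+B.lo = [-7.9+0, 1+0, -10.8+0] = [-7.900,1.000,-10.800]
hi = A.hi+B.hi = [6.5+4.6, 15.4+3.2, -6.1+8.8] = [11.100,18.600,2.700]
diag = √(19²+17.6²+13.5²) = √853.01 = 29.206


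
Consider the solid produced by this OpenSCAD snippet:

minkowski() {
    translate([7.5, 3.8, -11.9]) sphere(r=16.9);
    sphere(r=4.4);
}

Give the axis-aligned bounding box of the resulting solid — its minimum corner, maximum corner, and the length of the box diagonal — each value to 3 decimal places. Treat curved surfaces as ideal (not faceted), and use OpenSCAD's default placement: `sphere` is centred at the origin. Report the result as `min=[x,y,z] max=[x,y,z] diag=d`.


A = translate([7.5, 3.8, -11.9]) sphere(r=16.9) → bbox [-9.4,-13.1,-28.8] .. [24.4,20.7,5]
B = sphere(r=4.4) → bbox [-4.4,-4.4,-4.4] .. [4.4,4.4,4.4]
lo = A.lo+B.lo = [-9.4-4.4, -13.1-4.4, -28.8-4.4] = [-13.800,-17.500,-33.200]
hi = A.hi+B.hi = [24.4+4.4, 20.7+4.4, 5+4.4] = [28.800,25.100,9.400]
diag = √(42.6²+42.6²+42.6²) = √5444.28 = 73.785

min=[-13.800,-17.500,-33.200] max=[28.800,25.100,9.400] diag=73.785


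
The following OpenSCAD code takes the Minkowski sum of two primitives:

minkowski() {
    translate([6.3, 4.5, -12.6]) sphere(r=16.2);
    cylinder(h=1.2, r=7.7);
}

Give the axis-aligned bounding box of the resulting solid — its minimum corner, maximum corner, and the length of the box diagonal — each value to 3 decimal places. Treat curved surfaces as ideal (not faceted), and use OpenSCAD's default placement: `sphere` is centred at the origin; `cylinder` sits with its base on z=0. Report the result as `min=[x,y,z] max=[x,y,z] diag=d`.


A = translate([6.3, 4.5, -12.6]) sphere(r=16.2) → bbox [-9.9,-11.7,-28.8] .. [22.5,20.7,3.6]
B = cylinder(h=1.2, r=7.7) → bbox [-7.7,-7.7,0] .. [7.7,7.7,1.2]
lo = A.lo+B.lo = [-9.9-7.7, -11.7-7.7, -28.8+0] = [-17.600,-19.400,-28.800]
hi = A.hi+B.hi = [22.5+7.7, 20.7+7.7, 3.6+1.2] = [30.200,28.400,4.800]
diag = √(47.8²+47.8²+33.6²) = √5698.64 = 75.489

min=[-17.600,-19.400,-28.800] max=[30.200,28.400,4.800] diag=75.489


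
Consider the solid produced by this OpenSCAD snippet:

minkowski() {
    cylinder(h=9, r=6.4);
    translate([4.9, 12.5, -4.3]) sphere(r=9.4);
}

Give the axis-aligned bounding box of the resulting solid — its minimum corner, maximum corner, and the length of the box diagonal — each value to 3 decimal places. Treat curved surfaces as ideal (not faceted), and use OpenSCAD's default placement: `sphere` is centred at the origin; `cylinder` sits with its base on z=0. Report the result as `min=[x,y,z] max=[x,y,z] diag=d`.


min=[-10.900,-3.300,-13.700] max=[20.700,28.300,14.100] diag=52.630

A = translate([4.9, 12.5, -4.3]) sphere(r=9.4) → bbox [-4.5,3.1,-13.7] .. [14.3,21.9,5.1]
B = cylinder(h=9, r=6.4) → bbox [-6.4,-6.4,0] .. [6.4,6.4,9]
lo = A.lo+B.lo = [-4.5-6.4, 3.1-6.4, -13.7+0] = [-10.900,-3.300,-13.700]
hi = A.hi+B.hi = [14.3+6.4, 21.9+6.4, 5.1+9] = [20.700,28.300,14.100]
diag = √(31.6²+31.6²+27.8²) = √2769.96 = 52.630


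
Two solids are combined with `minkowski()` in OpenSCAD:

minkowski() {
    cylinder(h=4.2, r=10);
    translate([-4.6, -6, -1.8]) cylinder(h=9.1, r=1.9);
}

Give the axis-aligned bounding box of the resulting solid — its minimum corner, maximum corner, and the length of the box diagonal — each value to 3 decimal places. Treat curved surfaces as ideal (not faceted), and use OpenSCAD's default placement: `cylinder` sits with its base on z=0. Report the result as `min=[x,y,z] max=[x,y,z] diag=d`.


A = translate([-4.6, -6, -1.8]) cylinder(h=9.1, r=1.9) → bbox [-6.5,-7.9,-1.8] .. [-2.7,-4.1,7.3]
B = cylinder(h=4.2, r=10) → bbox [-10,-10,0] .. [10,10,4.2]
lo = A.lo+B.lo = [-6.5-10, -7.9-10, -1.8+0] = [-16.500,-17.900,-1.800]
hi = A.hi+B.hi = [-2.7+10, -4.1+10, 7.3+4.2] = [7.300,5.900,11.500]
diag = √(23.8²+23.8²+13.3²) = √1309.77 = 36.191

min=[-16.500,-17.900,-1.800] max=[7.300,5.900,11.500] diag=36.191


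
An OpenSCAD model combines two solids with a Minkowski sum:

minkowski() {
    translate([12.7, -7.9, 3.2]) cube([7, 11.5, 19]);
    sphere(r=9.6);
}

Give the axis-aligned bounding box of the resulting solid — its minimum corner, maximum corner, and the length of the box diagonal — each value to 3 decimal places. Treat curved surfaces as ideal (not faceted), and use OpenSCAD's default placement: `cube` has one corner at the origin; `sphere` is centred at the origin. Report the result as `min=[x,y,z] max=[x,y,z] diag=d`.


A = translate([12.7, -7.9, 3.2]) cube([7, 11.5, 19]) → bbox [12.7,-7.9,3.2] .. [19.7,3.6,22.2]
B = sphere(r=9.6) → bbox [-9.6,-9.6,-9.6] .. [9.6,9.6,9.6]
lo = A.lo+B.lo = [12.7-9.6, -7.9-9.6, 3.2-9.6] = [3.100,-17.500,-6.400]
hi = A.hi+B.hi = [19.7+9.6, 3.6+9.6, 22.2+9.6] = [29.300,13.200,31.800]
diag = √(26.2²+30.7²+38.2²) = √3088.17 = 55.571

min=[3.100,-17.500,-6.400] max=[29.300,13.200,31.800] diag=55.571


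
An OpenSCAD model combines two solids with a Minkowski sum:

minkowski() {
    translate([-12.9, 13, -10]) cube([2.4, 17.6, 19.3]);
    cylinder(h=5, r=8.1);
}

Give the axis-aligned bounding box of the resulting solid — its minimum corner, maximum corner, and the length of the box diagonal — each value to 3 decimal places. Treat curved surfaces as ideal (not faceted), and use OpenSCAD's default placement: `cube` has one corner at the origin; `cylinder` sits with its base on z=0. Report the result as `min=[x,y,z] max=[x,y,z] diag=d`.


A = translate([-12.9, 13, -10]) cube([2.4, 17.6, 19.3]) → bbox [-12.9,13,-10] .. [-10.5,30.6,9.3]
B = cylinder(h=5, r=8.1) → bbox [-8.1,-8.1,0] .. [8.1,8.1,5]
lo = A.lo+B.lo = [-12.9-8.1, 13-8.1, -10+0] = [-21.000,4.900,-10.000]
hi = A.hi+B.hi = [-10.5+8.1, 30.6+8.1, 9.3+5] = [-2.400,38.700,14.300]
diag = √(18.6²+33.8²+24.3²) = √2078.89 = 45.595

min=[-21.000,4.900,-10.000] max=[-2.400,38.700,14.300] diag=45.595


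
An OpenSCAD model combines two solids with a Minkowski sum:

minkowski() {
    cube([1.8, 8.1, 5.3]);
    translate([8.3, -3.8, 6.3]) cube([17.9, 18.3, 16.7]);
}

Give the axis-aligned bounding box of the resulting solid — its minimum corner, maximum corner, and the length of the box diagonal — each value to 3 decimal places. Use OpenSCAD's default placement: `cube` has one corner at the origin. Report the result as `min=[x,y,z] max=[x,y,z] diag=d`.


min=[8.300,-3.800,6.300] max=[28.000,22.600,28.300] diag=39.611

A = translate([8.3, -3.8, 6.3]) cube([17.9, 18.3, 16.7]) → bbox [8.3,-3.8,6.3] .. [26.2,14.5,23]
B = cube([1.8, 8.1, 5.3]) → bbox [0,0,0] .. [1.8,8.1,5.3]
lo = A.lo+B.lo = [8.3+0, -3.8+0, 6.3+0] = [8.300,-3.800,6.300]
hi = A.hi+B.hi = [26.2+1.8, 14.5+8.1, 23+5.3] = [28.000,22.600,28.300]
diag = √(19.7²+26.4²+22²) = √1569.05 = 39.611


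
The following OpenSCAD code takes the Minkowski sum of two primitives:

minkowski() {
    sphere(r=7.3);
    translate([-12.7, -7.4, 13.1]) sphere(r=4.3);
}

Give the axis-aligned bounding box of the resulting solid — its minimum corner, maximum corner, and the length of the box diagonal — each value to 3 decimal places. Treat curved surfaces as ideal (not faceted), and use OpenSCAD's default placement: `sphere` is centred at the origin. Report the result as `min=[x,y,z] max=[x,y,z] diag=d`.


A = translate([-12.7, -7.4, 13.1]) sphere(r=4.3) → bbox [-17,-11.7,8.8] .. [-8.4,-3.1,17.4]
B = sphere(r=7.3) → bbox [-7.3,-7.3,-7.3] .. [7.3,7.3,7.3]
lo = A.lo+B.lo = [-17-7.3, -11.7-7.3, 8.8-7.3] = [-24.300,-19.000,1.500]
hi = A.hi+B.hi = [-8.4+7.3, -3.1+7.3, 17.4+7.3] = [-1.100,4.200,24.700]
diag = √(23.2²+23.2²+23.2²) = √1614.72 = 40.184

min=[-24.300,-19.000,1.500] max=[-1.100,4.200,24.700] diag=40.184


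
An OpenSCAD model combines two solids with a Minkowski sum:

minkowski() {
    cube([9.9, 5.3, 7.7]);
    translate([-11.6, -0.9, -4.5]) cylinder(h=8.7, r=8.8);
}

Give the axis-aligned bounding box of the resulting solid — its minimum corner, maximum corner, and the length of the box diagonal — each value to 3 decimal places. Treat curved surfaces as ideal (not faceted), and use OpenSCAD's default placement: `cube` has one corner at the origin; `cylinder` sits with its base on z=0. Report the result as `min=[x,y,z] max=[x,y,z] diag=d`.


A = translate([-11.6, -0.9, -4.5]) cylinder(h=8.7, r=8.8) → bbox [-20.4,-9.7,-4.5] .. [-2.8,7.9,4.2]
B = cube([9.9, 5.3, 7.7]) → bbox [0,0,0] .. [9.9,5.3,7.7]
lo = A.lo+B.lo = [-20.4+0, -9.7+0, -4.5+0] = [-20.400,-9.700,-4.500]
hi = A.hi+B.hi = [-2.8+9.9, 7.9+5.3, 4.2+7.7] = [7.100,13.200,11.900]
diag = √(27.5²+22.9²+16.4²) = √1549.62 = 39.365

min=[-20.400,-9.700,-4.500] max=[7.100,13.200,11.900] diag=39.365


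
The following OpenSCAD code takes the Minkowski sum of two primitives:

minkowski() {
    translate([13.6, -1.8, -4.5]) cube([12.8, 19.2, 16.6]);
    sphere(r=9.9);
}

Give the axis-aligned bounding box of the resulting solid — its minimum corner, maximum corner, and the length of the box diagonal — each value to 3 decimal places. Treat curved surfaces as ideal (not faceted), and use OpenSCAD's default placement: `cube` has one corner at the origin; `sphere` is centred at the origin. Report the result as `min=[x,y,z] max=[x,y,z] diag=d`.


min=[3.700,-11.700,-14.400] max=[36.300,27.300,22.000] diag=62.520

A = translate([13.6, -1.8, -4.5]) cube([12.8, 19.2, 16.6]) → bbox [13.6,-1.8,-4.5] .. [26.4,17.4,12.1]
B = sphere(r=9.9) → bbox [-9.9,-9.9,-9.9] .. [9.9,9.9,9.9]
lo = A.lo+B.lo = [13.6-9.9, -1.8-9.9, -4.5-9.9] = [3.700,-11.700,-14.400]
hi = A.hi+B.hi = [26.4+9.9, 17.4+9.9, 12.1+9.9] = [36.300,27.300,22.000]
diag = √(32.6²+39²+36.4²) = √3908.72 = 62.520


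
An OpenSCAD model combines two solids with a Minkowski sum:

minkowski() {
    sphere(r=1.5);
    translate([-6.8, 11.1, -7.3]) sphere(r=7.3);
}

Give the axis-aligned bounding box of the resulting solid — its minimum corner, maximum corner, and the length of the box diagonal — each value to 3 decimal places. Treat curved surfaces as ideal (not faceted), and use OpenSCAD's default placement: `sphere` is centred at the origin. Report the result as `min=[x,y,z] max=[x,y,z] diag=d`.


A = translate([-6.8, 11.1, -7.3]) sphere(r=7.3) → bbox [-14.1,3.8,-14.6] .. [0.5,18.4,0]
B = sphere(r=1.5) → bbox [-1.5,-1.5,-1.5] .. [1.5,1.5,1.5]
lo = A.lo+B.lo = [-14.1-1.5, 3.8-1.5, -14.6-1.5] = [-15.600,2.300,-16.100]
hi = A.hi+B.hi = [0.5+1.5, 18.4+1.5, 0+1.5] = [2.000,19.900,1.500]
diag = √(17.6²+17.6²+17.6²) = √929.28 = 30.484

min=[-15.600,2.300,-16.100] max=[2.000,19.900,1.500] diag=30.484


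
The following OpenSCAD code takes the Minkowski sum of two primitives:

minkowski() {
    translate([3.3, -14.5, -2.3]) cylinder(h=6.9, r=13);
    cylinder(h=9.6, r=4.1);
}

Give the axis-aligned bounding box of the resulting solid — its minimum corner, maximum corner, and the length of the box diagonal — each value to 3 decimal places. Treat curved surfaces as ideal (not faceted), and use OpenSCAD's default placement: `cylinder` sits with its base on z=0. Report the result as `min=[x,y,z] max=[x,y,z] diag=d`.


A = translate([3.3, -14.5, -2.3]) cylinder(h=6.9, r=13) → bbox [-9.7,-27.5,-2.3] .. [16.3,-1.5,4.6]
B = cylinder(h=9.6, r=4.1) → bbox [-4.1,-4.1,0] .. [4.1,4.1,9.6]
lo = A.lo+B.lo = [-9.7-4.1, -27.5-4.1, -2.3+0] = [-13.800,-31.600,-2.300]
hi = A.hi+B.hi = [16.3+4.1, -1.5+4.1, 4.6+9.6] = [20.400,2.600,14.200]
diag = √(34.2²+34.2²+16.5²) = √2611.53 = 51.103

min=[-13.800,-31.600,-2.300] max=[20.400,2.600,14.200] diag=51.103


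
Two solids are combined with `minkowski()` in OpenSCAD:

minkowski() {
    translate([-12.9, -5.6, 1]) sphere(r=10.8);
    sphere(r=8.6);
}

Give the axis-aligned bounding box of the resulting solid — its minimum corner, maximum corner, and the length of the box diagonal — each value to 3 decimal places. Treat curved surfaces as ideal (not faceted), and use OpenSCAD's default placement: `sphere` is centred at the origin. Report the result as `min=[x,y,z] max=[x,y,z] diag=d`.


A = translate([-12.9, -5.6, 1]) sphere(r=10.8) → bbox [-23.7,-16.4,-9.8] .. [-2.1,5.2,11.8]
B = sphere(r=8.6) → bbox [-8.6,-8.6,-8.6] .. [8.6,8.6,8.6]
lo = A.lo+B.lo = [-23.7-8.6, -16.4-8.6, -9.8-8.6] = [-32.300,-25.000,-18.400]
hi = A.hi+B.hi = [-2.1+8.6, 5.2+8.6, 11.8+8.6] = [6.500,13.800,20.400]
diag = √(38.8²+38.8²+38.8²) = √4516.32 = 67.204

min=[-32.300,-25.000,-18.400] max=[6.500,13.800,20.400] diag=67.204


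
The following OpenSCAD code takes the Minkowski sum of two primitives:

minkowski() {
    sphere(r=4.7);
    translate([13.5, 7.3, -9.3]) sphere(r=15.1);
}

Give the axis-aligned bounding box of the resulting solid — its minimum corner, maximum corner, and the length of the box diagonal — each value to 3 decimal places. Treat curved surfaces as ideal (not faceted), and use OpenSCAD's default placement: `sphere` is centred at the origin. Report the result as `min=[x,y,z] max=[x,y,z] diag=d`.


A = translate([13.5, 7.3, -9.3]) sphere(r=15.1) → bbox [-1.6,-7.8,-24.4] .. [28.6,22.4,5.8]
B = sphere(r=4.7) → bbox [-4.7,-4.7,-4.7] .. [4.7,4.7,4.7]
lo = A.lo+B.lo = [-1.6-4.7, -7.8-4.7, -24.4-4.7] = [-6.300,-12.500,-29.100]
hi = A.hi+B.hi = [28.6+4.7, 22.4+4.7, 5.8+4.7] = [33.300,27.100,10.500]
diag = √(39.6²+39.6²+39.6²) = √4704.48 = 68.589

min=[-6.300,-12.500,-29.100] max=[33.300,27.100,10.500] diag=68.589


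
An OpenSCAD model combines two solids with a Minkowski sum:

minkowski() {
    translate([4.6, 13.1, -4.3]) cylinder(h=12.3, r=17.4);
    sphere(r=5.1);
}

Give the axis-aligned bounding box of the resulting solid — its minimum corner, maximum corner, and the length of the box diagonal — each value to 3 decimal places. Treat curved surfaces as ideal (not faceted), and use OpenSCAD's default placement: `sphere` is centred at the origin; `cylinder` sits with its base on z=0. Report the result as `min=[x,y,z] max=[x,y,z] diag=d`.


A = translate([4.6, 13.1, -4.3]) cylinder(h=12.3, r=17.4) → bbox [-12.8,-4.3,-4.3] .. [22,30.5,8]
B = sphere(r=5.1) → bbox [-5.1,-5.1,-5.1] .. [5.1,5.1,5.1]
lo = A.lo+B.lo = [-12.8-5.1, -4.3-5.1, -4.3-5.1] = [-17.900,-9.400,-9.400]
hi = A.hi+B.hi = [22+5.1, 30.5+5.1, 8+5.1] = [27.100,35.600,13.100]
diag = √(45²+45²+22.5²) = √4556.25 = 67.500

min=[-17.900,-9.400,-9.400] max=[27.100,35.600,13.100] diag=67.500


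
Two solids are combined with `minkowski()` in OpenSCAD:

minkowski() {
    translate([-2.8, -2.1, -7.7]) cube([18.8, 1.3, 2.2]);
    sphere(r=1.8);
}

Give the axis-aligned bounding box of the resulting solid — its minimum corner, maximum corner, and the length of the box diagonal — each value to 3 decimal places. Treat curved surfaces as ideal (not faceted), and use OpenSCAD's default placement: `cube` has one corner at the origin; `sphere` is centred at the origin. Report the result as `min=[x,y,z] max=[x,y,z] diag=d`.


A = translate([-2.8, -2.1, -7.7]) cube([18.8, 1.3, 2.2]) → bbox [-2.8,-2.1,-7.7] .. [16,-0.8,-5.5]
B = sphere(r=1.8) → bbox [-1.8,-1.8,-1.8] .. [1.8,1.8,1.8]
lo = A.lo+B.lo = [-2.8-1.8, -2.1-1.8, -7.7-1.8] = [-4.600,-3.900,-9.500]
hi = A.hi+B.hi = [16+1.8, -0.8+1.8, -5.5+1.8] = [17.800,1.000,-3.700]
diag = √(22.4²+4.9²+5.8²) = √559.41 = 23.652

min=[-4.600,-3.900,-9.500] max=[17.800,1.000,-3.700] diag=23.652


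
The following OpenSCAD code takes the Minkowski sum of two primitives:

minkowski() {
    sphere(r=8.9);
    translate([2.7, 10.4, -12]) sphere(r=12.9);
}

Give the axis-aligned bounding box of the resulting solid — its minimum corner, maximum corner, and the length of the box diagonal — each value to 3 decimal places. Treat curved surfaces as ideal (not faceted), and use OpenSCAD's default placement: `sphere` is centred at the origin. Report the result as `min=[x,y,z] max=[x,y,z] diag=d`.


min=[-19.100,-11.400,-33.800] max=[24.500,32.200,9.800] diag=75.517

A = translate([2.7, 10.4, -12]) sphere(r=12.9) → bbox [-10.2,-2.5,-24.9] .. [15.6,23.3,0.9]
B = sphere(r=8.9) → bbox [-8.9,-8.9,-8.9] .. [8.9,8.9,8.9]
lo = A.lo+B.lo = [-10.2-8.9, -2.5-8.9, -24.9-8.9] = [-19.100,-11.400,-33.800]
hi = A.hi+B.hi = [15.6+8.9, 23.3+8.9, 0.9+8.9] = [24.500,32.200,9.800]
diag = √(43.6²+43.6²+43.6²) = √5702.88 = 75.517


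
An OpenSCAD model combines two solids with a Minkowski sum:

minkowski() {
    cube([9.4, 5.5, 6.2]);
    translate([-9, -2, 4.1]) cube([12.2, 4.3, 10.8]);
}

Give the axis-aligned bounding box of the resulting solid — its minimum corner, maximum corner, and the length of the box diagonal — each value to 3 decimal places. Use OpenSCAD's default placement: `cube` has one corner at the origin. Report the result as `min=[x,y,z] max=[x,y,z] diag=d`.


A = translate([-9, -2, 4.1]) cube([12.2, 4.3, 10.8]) → bbox [-9,-2,4.1] .. [3.2,2.3,14.9]
B = cube([9.4, 5.5, 6.2]) → bbox [0,0,0] .. [9.4,5.5,6.2]
lo = A.lo+B.lo = [-9+0, -2+0, 4.1+0] = [-9.000,-2.000,4.100]
hi = A.hi+B.hi = [3.2+9.4, 2.3+5.5, 14.9+6.2] = [12.600,7.800,21.100]
diag = √(21.6²+9.8²+17²) = √851.6 = 29.182

min=[-9.000,-2.000,4.100] max=[12.600,7.800,21.100] diag=29.182


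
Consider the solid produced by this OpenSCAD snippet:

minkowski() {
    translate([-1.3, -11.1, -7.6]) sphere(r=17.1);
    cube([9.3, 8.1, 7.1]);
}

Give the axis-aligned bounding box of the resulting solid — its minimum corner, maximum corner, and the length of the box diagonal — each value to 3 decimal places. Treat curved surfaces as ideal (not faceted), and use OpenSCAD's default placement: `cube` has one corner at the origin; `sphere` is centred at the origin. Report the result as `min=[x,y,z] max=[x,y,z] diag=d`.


A = translate([-1.3, -11.1, -7.6]) sphere(r=17.1) → bbox [-18.4,-28.2,-24.7] .. [15.8,6,9.5]
B = cube([9.3, 8.1, 7.1]) → bbox [0,0,0] .. [9.3,8.1,7.1]
lo = A.lo+B.lo = [-18.4+0, -28.2+0, -24.7+0] = [-18.400,-28.200,-24.700]
hi = A.hi+B.hi = [15.8+9.3, 6+8.1, 9.5+7.1] = [25.100,14.100,16.600]
diag = √(43.5²+42.3²+41.3²) = √5387.23 = 73.398

min=[-18.400,-28.200,-24.700] max=[25.100,14.100,16.600] diag=73.398


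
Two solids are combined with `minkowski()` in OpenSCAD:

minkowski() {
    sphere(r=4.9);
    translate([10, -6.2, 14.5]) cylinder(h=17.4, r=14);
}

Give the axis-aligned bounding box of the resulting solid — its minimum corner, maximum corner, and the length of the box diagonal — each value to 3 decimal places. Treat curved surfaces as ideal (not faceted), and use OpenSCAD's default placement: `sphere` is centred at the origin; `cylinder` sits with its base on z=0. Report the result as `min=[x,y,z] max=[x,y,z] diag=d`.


A = translate([10, -6.2, 14.5]) cylinder(h=17.4, r=14) → bbox [-4,-20.2,14.5] .. [24,7.8,31.9]
B = sphere(r=4.9) → bbox [-4.9,-4.9,-4.9] .. [4.9,4.9,4.9]
lo = A.lo+B.lo = [-4-4.9, -20.2-4.9, 14.5-4.9] = [-8.900,-25.100,9.600]
hi = A.hi+B.hi = [24+4.9, 7.8+4.9, 31.9+4.9] = [28.900,12.700,36.800]
diag = √(37.8²+37.8²+27.2²) = √3597.52 = 59.979

min=[-8.900,-25.100,9.600] max=[28.900,12.700,36.800] diag=59.979


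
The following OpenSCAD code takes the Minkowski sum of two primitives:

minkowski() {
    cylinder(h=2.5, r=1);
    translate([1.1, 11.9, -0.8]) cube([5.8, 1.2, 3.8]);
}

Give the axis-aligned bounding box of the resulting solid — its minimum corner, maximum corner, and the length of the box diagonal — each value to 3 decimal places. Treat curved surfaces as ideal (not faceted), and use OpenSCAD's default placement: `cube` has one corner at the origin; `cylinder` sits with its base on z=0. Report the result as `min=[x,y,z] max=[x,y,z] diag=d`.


min=[0.100,10.900,-0.800] max=[7.900,14.100,5.500] diag=10.525

A = translate([1.1, 11.9, -0.8]) cube([5.8, 1.2, 3.8]) → bbox [1.1,11.9,-0.8] .. [6.9,13.1,3]
B = cylinder(h=2.5, r=1) → bbox [-1,-1,0] .. [1,1,2.5]
lo = A.lo+B.lo = [1.1-1, 11.9-1, -0.8+0] = [0.100,10.900,-0.800]
hi = A.hi+B.hi = [6.9+1, 13.1+1, 3+2.5] = [7.900,14.100,5.500]
diag = √(7.8²+3.2²+6.3²) = √110.77 = 10.525


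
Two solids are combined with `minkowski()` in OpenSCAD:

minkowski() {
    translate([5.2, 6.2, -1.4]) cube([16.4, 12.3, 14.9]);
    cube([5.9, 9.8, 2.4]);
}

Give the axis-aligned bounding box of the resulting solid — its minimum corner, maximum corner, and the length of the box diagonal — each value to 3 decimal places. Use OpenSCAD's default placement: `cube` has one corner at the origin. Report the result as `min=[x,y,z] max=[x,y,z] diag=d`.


min=[5.200,6.200,-1.400] max=[27.500,28.300,15.900] diag=35.847

A = translate([5.2, 6.2, -1.4]) cube([16.4, 12.3, 14.9]) → bbox [5.2,6.2,-1.4] .. [21.6,18.5,13.5]
B = cube([5.9, 9.8, 2.4]) → bbox [0,0,0] .. [5.9,9.8,2.4]
lo = A.lo+B.lo = [5.2+0, 6.2+0, -1.4+0] = [5.200,6.200,-1.400]
hi = A.hi+B.hi = [21.6+5.9, 18.5+9.8, 13.5+2.4] = [27.500,28.300,15.900]
diag = √(22.3²+22.1²+17.3²) = √1284.99 = 35.847


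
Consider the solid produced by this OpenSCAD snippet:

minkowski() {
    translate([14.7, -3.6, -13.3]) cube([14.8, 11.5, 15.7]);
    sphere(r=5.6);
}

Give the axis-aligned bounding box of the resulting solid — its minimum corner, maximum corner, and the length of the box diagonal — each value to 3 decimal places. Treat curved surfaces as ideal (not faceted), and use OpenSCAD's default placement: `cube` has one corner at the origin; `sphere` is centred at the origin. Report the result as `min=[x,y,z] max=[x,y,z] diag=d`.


A = translate([14.7, -3.6, -13.3]) cube([14.8, 11.5, 15.7]) → bbox [14.7,-3.6,-13.3] .. [29.5,7.9,2.4]
B = sphere(r=5.6) → bbox [-5.6,-5.6,-5.6] .. [5.6,5.6,5.6]
lo = A.lo+B.lo = [14.7-5.6, -3.6-5.6, -13.3-5.6] = [9.100,-9.200,-18.900]
hi = A.hi+B.hi = [29.5+5.6, 7.9+5.6, 2.4+5.6] = [35.100,13.500,8.000]
diag = √(26²+22.7²+26.9²) = √1914.9 = 43.760

min=[9.100,-9.200,-18.900] max=[35.100,13.500,8.000] diag=43.760
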